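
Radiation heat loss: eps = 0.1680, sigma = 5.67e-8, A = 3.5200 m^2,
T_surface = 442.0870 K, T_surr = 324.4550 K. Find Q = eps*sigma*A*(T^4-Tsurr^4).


T^4 = 3.8197e+10
Tsurr^4 = 1.1082e+10
Q = 0.1680 * 5.67e-8 * 3.5200 * 2.7115e+10 = 909.1743 W

909.1743 W


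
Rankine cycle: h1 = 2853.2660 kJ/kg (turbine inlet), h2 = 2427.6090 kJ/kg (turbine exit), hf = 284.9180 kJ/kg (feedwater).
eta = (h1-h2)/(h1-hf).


W = 425.6570 kJ/kg
Q_in = 2568.3480 kJ/kg
eta = 0.1657 = 16.5732%

eta = 16.5732%


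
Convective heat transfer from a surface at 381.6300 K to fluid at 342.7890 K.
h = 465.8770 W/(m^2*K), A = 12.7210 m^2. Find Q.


dT = 38.8410 K
Q = 465.8770 * 12.7210 * 38.8410 = 230188.1304 W

230188.1304 W


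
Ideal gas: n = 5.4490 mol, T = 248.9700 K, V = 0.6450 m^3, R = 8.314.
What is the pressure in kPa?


P = nRT/V = 5.4490 * 8.314 * 248.9700 / 0.6450
= 11279.0844 / 0.6450 = 17486.9526 Pa = 17.4870 kPa

17.4870 kPa


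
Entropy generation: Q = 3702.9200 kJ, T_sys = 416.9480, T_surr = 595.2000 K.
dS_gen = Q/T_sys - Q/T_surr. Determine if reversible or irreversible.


dS_sys = 3702.9200/416.9480 = 8.8810 kJ/K
dS_surr = -3702.9200/595.2000 = -6.2213 kJ/K
dS_gen = 8.8810 - 6.2213 = 2.6597 kJ/K (irreversible)

dS_gen = 2.6597 kJ/K, irreversible


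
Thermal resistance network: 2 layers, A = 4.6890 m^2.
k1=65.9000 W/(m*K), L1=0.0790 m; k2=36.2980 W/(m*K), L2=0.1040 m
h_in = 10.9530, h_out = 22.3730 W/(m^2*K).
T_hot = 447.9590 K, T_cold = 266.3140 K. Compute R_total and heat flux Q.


R_conv_in = 1/(10.9530*4.6890) = 0.0195
R_1 = 0.0790/(65.9000*4.6890) = 0.0003
R_2 = 0.1040/(36.2980*4.6890) = 0.0006
R_conv_out = 1/(22.3730*4.6890) = 0.0095
R_total = 0.0299 K/W
Q = 181.6450 / 0.0299 = 6081.2091 W

R_total = 0.0299 K/W, Q = 6081.2091 W


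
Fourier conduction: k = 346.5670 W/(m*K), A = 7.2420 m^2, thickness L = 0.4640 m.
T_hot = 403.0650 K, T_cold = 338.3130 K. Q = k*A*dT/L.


dT = 64.7520 K
Q = 346.5670 * 7.2420 * 64.7520 / 0.4640 = 350252.2501 W

350252.2501 W


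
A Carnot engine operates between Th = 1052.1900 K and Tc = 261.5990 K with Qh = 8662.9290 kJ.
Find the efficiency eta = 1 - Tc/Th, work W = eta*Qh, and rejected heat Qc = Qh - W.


eta = 1 - 261.5990/1052.1900 = 0.7514
W = 0.7514 * 8662.9290 = 6509.1226 kJ
Qc = 8662.9290 - 6509.1226 = 2153.8064 kJ

eta = 75.1377%, W = 6509.1226 kJ, Qc = 2153.8064 kJ


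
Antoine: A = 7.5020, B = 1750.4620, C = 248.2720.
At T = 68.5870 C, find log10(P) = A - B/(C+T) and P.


C+T = 316.8590
B/(C+T) = 5.5244
log10(P) = 7.5020 - 5.5244 = 1.9776
P = 10^1.9776 = 94.9687 mmHg

94.9687 mmHg


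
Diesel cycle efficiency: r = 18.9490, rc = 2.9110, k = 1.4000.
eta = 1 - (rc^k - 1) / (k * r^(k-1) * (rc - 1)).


r^(k-1) = 3.2437
rc^k = 4.4633
eta = 0.6009 = 60.0910%

60.0910%


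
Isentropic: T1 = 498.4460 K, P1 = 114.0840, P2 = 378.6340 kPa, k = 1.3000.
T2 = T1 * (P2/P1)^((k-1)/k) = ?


(k-1)/k = 0.2308
(P2/P1)^exp = 1.3190
T2 = 498.4460 * 1.3190 = 657.4272 K

657.4272 K


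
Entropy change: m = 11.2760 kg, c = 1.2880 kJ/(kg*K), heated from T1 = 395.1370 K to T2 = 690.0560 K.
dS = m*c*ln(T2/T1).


T2/T1 = 1.7464
ln(T2/T1) = 0.5575
dS = 11.2760 * 1.2880 * 0.5575 = 8.0974 kJ/K

8.0974 kJ/K


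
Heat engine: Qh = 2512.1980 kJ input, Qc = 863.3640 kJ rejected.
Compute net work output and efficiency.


W = 2512.1980 - 863.3640 = 1648.8340 kJ
eta = 1648.8340 / 2512.1980 = 0.6563 = 65.6331%

W = 1648.8340 kJ, eta = 65.6331%


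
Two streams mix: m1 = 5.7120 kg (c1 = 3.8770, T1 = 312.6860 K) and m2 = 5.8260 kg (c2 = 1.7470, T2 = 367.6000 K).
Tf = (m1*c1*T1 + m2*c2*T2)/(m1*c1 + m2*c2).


num = 10666.0049
den = 32.3234
Tf = 329.9773 K

329.9773 K


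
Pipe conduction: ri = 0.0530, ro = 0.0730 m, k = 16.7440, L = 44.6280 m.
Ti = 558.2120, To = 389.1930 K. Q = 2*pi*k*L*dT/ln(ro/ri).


dT = 169.0190 K
ln(ro/ri) = 0.3202
Q = 2*pi*16.7440*44.6280*169.0190 / 0.3202 = 2478590.3453 W

2478590.3453 W


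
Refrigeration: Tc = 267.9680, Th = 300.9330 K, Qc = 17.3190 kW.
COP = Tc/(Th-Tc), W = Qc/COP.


COP = 267.9680 / 32.9650 = 8.1289
W = 17.3190 / 8.1289 = 2.1306 kW

COP = 8.1289, W = 2.1306 kW


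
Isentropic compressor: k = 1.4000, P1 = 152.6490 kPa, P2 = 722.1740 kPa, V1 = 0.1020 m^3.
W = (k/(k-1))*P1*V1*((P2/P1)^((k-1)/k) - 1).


(k-1)/k = 0.2857
(P2/P1)^exp = 1.5590
W = 3.5000 * 152.6490 * 0.1020 * (1.5590 - 1) = 30.4623 kJ

30.4623 kJ


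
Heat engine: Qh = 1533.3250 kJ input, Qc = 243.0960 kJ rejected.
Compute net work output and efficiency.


W = 1533.3250 - 243.0960 = 1290.2290 kJ
eta = 1290.2290 / 1533.3250 = 0.8415 = 84.1458%

W = 1290.2290 kJ, eta = 84.1458%


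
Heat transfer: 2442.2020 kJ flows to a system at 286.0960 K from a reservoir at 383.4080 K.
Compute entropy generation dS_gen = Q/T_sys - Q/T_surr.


dS_sys = 2442.2020/286.0960 = 8.5363 kJ/K
dS_surr = -2442.2020/383.4080 = -6.3697 kJ/K
dS_gen = 8.5363 - 6.3697 = 2.1666 kJ/K (irreversible)

dS_gen = 2.1666 kJ/K, irreversible


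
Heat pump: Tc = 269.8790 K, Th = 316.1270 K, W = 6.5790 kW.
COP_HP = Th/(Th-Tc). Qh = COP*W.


COP = 316.1270 / 46.2480 = 6.8355
Qh = 6.8355 * 6.5790 = 44.9706 kW

COP = 6.8355, Qh = 44.9706 kW


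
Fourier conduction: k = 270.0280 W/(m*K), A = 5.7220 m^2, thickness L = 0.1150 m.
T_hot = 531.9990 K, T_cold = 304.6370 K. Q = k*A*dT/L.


dT = 227.3620 K
Q = 270.0280 * 5.7220 * 227.3620 / 0.1150 = 3054757.1766 W

3054757.1766 W


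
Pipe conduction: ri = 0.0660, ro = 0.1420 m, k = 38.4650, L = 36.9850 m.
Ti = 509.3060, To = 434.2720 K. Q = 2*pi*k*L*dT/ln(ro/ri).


dT = 75.0340 K
ln(ro/ri) = 0.7662
Q = 2*pi*38.4650*36.9850*75.0340 / 0.7662 = 875392.6014 W

875392.6014 W


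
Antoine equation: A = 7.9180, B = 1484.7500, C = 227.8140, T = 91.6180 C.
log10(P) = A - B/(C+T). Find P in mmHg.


C+T = 319.4320
B/(C+T) = 4.6481
log10(P) = 7.9180 - 4.6481 = 3.2699
P = 10^3.2699 = 1861.6836 mmHg

1861.6836 mmHg


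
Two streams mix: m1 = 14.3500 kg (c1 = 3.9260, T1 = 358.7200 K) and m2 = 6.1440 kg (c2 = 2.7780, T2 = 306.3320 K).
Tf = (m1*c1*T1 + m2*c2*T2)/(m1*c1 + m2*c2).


num = 25438.0876
den = 73.4061
Tf = 346.5390 K

346.5390 K


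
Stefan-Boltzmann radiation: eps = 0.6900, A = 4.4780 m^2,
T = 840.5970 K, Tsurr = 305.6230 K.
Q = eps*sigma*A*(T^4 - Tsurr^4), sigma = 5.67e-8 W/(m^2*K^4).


T^4 = 4.9929e+11
Tsurr^4 = 8.7246e+09
Q = 0.6900 * 5.67e-8 * 4.4780 * 4.9056e+11 = 85943.2208 W

85943.2208 W


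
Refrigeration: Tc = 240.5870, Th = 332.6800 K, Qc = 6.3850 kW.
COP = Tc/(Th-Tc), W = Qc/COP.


COP = 240.5870 / 92.0930 = 2.6124
W = 6.3850 / 2.6124 = 2.4441 kW

COP = 2.6124, W = 2.4441 kW


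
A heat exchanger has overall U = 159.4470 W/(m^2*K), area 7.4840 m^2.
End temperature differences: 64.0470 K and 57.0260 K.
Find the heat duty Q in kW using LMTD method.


LMTD = 60.4686 K
Q = 159.4470 * 7.4840 * 60.4686 = 72157.2396 W = 72.1572 kW

72.1572 kW


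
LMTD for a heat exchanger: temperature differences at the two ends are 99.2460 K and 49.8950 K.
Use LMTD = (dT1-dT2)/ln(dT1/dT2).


dT1/dT2 = 1.9891
ln(dT1/dT2) = 0.6877
LMTD = 49.3510 / 0.6877 = 71.7644 K

71.7644 K


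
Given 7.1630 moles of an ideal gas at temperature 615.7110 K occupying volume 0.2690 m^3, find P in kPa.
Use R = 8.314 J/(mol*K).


P = nRT/V = 7.1630 * 8.314 * 615.7110 / 0.2690
= 36667.5492 / 0.2690 = 136310.5920 Pa = 136.3106 kPa

136.3106 kPa


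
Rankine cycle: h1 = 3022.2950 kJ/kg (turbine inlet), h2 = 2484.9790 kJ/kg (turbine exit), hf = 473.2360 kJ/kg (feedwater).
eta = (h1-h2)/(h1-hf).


W = 537.3160 kJ/kg
Q_in = 2549.0590 kJ/kg
eta = 0.2108 = 21.0790%

eta = 21.0790%


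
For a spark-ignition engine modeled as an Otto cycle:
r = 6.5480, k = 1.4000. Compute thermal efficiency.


r^(k-1) = 2.1205
eta = 1 - 1/2.1205 = 0.5284 = 52.8419%

52.8419%


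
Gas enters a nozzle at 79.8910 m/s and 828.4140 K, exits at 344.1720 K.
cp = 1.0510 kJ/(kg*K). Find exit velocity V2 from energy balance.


dT = 484.2420 K
2*cp*1000*dT = 1017876.6840
V1^2 = 6382.5719
V2 = sqrt(1024259.2559) = 1012.0569 m/s

1012.0569 m/s


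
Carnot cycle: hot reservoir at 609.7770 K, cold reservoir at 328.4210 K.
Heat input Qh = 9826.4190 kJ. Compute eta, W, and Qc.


eta = 1 - 328.4210/609.7770 = 0.4614
W = 0.4614 * 9826.4190 = 4533.9886 kJ
Qc = 9826.4190 - 4533.9886 = 5292.4304 kJ

eta = 46.1408%, W = 4533.9886 kJ, Qc = 5292.4304 kJ


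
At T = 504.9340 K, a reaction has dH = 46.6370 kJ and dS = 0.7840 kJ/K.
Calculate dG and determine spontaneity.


T*dS = 504.9340 * 0.7840 = 395.8683 kJ
dG = 46.6370 - 395.8683 = -349.2313 kJ (spontaneous)

dG = -349.2313 kJ, spontaneous


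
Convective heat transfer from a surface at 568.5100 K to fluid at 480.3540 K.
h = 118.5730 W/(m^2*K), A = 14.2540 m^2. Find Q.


dT = 88.1560 K
Q = 118.5730 * 14.2540 * 88.1560 = 148995.9415 W

148995.9415 W


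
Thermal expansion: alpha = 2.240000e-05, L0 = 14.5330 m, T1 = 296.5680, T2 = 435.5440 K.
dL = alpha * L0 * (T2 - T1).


dT = 138.9760 K
dL = 2.240000e-05 * 14.5330 * 138.9760 = 0.045242 m
L_final = 14.578242 m

dL = 0.045242 m


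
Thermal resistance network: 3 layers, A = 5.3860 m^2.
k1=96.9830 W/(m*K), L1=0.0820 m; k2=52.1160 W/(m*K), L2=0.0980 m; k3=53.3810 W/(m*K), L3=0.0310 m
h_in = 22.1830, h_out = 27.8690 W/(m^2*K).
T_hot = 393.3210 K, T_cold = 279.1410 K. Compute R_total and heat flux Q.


R_conv_in = 1/(22.1830*5.3860) = 0.0084
R_1 = 0.0820/(96.9830*5.3860) = 0.0002
R_2 = 0.0980/(52.1160*5.3860) = 0.0003
R_3 = 0.0310/(53.3810*5.3860) = 0.0001
R_conv_out = 1/(27.8690*5.3860) = 0.0067
R_total = 0.0156 K/W
Q = 114.1800 / 0.0156 = 7297.7956 W

R_total = 0.0156 K/W, Q = 7297.7956 W


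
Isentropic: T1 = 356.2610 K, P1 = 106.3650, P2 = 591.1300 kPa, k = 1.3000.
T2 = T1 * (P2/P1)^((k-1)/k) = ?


(k-1)/k = 0.2308
(P2/P1)^exp = 1.4856
T2 = 356.2610 * 1.4856 = 529.2546 K

529.2546 K


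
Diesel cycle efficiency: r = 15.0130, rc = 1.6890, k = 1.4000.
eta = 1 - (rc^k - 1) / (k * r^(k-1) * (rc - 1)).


r^(k-1) = 2.9552
rc^k = 2.0830
eta = 0.6201 = 62.0091%

62.0091%


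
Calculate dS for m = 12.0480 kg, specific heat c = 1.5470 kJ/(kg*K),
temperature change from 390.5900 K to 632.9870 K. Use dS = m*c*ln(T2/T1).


T2/T1 = 1.6206
ln(T2/T1) = 0.4828
dS = 12.0480 * 1.5470 * 0.4828 = 8.9984 kJ/K

8.9984 kJ/K


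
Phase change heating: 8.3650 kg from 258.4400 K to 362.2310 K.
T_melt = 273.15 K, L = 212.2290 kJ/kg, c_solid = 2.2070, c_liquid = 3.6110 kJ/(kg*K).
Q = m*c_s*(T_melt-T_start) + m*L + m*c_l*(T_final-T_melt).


Q1 (sensible, solid) = 8.3650 * 2.2070 * 14.7100 = 271.5695 kJ
Q2 (latent) = 8.3650 * 212.2290 = 1775.2956 kJ
Q3 (sensible, liquid) = 8.3650 * 3.6110 * 89.0810 = 2690.7820 kJ
Q_total = 4737.6471 kJ

4737.6471 kJ


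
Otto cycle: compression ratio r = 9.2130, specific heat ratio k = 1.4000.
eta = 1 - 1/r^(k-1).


r^(k-1) = 2.4309
eta = 1 - 1/2.4309 = 0.5886 = 58.8623%

58.8623%


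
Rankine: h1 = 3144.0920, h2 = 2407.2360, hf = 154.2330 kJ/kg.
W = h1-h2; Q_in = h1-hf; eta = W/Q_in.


W = 736.8560 kJ/kg
Q_in = 2989.8590 kJ/kg
eta = 0.2465 = 24.6452%

eta = 24.6452%


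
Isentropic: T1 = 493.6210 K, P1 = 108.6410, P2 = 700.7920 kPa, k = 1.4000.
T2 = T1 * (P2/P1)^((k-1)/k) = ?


(k-1)/k = 0.2857
(P2/P1)^exp = 1.7034
T2 = 493.6210 * 1.7034 = 840.8269 K

840.8269 K


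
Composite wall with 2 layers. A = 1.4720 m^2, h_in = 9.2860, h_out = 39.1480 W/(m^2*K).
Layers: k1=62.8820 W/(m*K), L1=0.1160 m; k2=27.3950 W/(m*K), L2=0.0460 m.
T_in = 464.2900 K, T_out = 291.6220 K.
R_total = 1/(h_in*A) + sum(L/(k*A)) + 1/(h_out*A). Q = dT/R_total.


R_conv_in = 1/(9.2860*1.4720) = 0.0732
R_1 = 0.1160/(62.8820*1.4720) = 0.0013
R_2 = 0.0460/(27.3950*1.4720) = 0.0011
R_conv_out = 1/(39.1480*1.4720) = 0.0174
R_total = 0.0929 K/W
Q = 172.6680 / 0.0929 = 1858.5330 W

R_total = 0.0929 K/W, Q = 1858.5330 W


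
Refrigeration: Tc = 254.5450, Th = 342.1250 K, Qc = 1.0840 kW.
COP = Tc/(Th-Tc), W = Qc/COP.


COP = 254.5450 / 87.5800 = 2.9064
W = 1.0840 / 2.9064 = 0.3730 kW

COP = 2.9064, W = 0.3730 kW


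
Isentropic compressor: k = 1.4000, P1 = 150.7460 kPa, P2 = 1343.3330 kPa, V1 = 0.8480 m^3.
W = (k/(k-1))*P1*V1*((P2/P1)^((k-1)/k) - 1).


(k-1)/k = 0.2857
(P2/P1)^exp = 1.8681
W = 3.5000 * 150.7460 * 0.8480 * (1.8681 - 1) = 388.4208 kJ

388.4208 kJ


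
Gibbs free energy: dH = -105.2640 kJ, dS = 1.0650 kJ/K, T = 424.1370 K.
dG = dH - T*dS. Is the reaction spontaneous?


T*dS = 424.1370 * 1.0650 = 451.7059 kJ
dG = -105.2640 - 451.7059 = -556.9699 kJ (spontaneous)

dG = -556.9699 kJ, spontaneous


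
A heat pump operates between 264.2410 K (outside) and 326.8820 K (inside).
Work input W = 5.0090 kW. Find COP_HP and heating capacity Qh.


COP = 326.8820 / 62.6410 = 5.2183
Qh = 5.2183 * 5.0090 = 26.1387 kW

COP = 5.2183, Qh = 26.1387 kW


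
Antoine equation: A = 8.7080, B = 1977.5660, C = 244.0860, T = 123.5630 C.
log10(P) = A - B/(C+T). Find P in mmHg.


C+T = 367.6490
B/(C+T) = 5.3790
log10(P) = 8.7080 - 5.3790 = 3.3290
P = 10^3.3290 = 2133.2850 mmHg

2133.2850 mmHg


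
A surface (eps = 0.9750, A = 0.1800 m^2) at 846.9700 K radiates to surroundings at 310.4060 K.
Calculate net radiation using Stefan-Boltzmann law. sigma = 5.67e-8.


T^4 = 5.1460e+11
Tsurr^4 = 9.2837e+09
Q = 0.9750 * 5.67e-8 * 0.1800 * 5.0532e+11 = 5028.3543 W

5028.3543 W


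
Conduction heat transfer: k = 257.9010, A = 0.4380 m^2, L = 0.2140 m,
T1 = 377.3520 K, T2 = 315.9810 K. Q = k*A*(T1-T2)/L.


dT = 61.3710 K
Q = 257.9010 * 0.4380 * 61.3710 / 0.2140 = 32394.8940 W

32394.8940 W


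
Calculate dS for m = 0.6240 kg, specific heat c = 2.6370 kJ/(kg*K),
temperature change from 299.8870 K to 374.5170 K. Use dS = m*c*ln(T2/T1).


T2/T1 = 1.2489
ln(T2/T1) = 0.2222
dS = 0.6240 * 2.6370 * 0.2222 = 0.3657 kJ/K

0.3657 kJ/K


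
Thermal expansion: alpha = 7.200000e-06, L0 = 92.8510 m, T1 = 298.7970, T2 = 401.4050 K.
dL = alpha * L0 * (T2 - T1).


dT = 102.6080 K
dL = 7.200000e-06 * 92.8510 * 102.6080 = 0.068596 m
L_final = 92.919596 m

dL = 0.068596 m


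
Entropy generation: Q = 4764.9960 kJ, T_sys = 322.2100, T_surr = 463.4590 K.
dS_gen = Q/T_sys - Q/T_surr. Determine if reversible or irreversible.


dS_sys = 4764.9960/322.2100 = 14.7885 kJ/K
dS_surr = -4764.9960/463.4590 = -10.2814 kJ/K
dS_gen = 14.7885 - 10.2814 = 4.5071 kJ/K (irreversible)

dS_gen = 4.5071 kJ/K, irreversible


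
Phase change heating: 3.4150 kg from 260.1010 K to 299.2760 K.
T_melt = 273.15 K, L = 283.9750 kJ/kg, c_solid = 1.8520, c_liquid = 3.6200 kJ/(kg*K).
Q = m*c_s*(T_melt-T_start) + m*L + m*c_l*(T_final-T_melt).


Q1 (sensible, solid) = 3.4150 * 1.8520 * 13.0490 = 82.5294 kJ
Q2 (latent) = 3.4150 * 283.9750 = 969.7746 kJ
Q3 (sensible, liquid) = 3.4150 * 3.6200 * 26.1260 = 322.9774 kJ
Q_total = 1375.2815 kJ

1375.2815 kJ


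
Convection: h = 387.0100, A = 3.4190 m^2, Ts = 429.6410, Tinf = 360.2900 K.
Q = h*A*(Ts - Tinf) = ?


dT = 69.3510 K
Q = 387.0100 * 3.4190 * 69.3510 = 91764.3548 W

91764.3548 W


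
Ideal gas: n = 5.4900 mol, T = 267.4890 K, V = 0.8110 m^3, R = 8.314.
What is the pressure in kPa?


P = nRT/V = 5.4900 * 8.314 * 267.4890 / 0.8110
= 12209.2305 / 0.8110 = 15054.5382 Pa = 15.0545 kPa

15.0545 kPa


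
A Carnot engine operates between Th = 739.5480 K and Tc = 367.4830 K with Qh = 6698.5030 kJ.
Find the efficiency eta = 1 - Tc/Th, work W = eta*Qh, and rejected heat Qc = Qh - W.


eta = 1 - 367.4830/739.5480 = 0.5031
W = 0.5031 * 6698.5030 = 3370.0024 kJ
Qc = 6698.5030 - 3370.0024 = 3328.5006 kJ

eta = 50.3098%, W = 3370.0024 kJ, Qc = 3328.5006 kJ


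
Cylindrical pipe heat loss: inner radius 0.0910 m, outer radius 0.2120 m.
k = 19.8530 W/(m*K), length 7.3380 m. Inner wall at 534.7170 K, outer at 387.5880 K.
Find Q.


dT = 147.1290 K
ln(ro/ri) = 0.8457
Q = 2*pi*19.8530*7.3380*147.1290 / 0.8457 = 159239.9105 W

159239.9105 W


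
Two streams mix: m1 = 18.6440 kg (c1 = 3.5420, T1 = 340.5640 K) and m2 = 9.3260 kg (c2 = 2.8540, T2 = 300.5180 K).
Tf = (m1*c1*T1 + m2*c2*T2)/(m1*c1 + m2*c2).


num = 30488.5497
den = 92.6535
Tf = 329.0601 K

329.0601 K


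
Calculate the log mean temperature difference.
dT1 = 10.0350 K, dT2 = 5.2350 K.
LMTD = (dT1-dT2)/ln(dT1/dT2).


dT1/dT2 = 1.9169
ln(dT1/dT2) = 0.6507
LMTD = 4.8000 / 0.6507 = 7.3765 K

7.3765 K


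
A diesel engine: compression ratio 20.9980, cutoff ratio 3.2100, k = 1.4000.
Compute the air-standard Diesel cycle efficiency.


r^(k-1) = 3.3796
rc^k = 5.1181
eta = 0.6062 = 60.6175%

60.6175%


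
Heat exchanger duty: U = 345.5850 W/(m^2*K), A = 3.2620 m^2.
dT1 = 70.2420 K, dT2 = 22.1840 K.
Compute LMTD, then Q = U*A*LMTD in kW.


LMTD = 41.6962 K
Q = 345.5850 * 3.2620 * 41.6962 = 47004.0517 W = 47.0041 kW

47.0041 kW


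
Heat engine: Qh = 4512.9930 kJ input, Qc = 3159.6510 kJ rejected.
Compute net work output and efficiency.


W = 4512.9930 - 3159.6510 = 1353.3420 kJ
eta = 1353.3420 / 4512.9930 = 0.2999 = 29.9877%

W = 1353.3420 kJ, eta = 29.9877%


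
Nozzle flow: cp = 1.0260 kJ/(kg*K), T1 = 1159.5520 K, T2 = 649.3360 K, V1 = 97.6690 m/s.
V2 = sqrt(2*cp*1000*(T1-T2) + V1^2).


dT = 510.2160 K
2*cp*1000*dT = 1046963.2320
V1^2 = 9539.2336
V2 = sqrt(1056502.4656) = 1027.8631 m/s

1027.8631 m/s


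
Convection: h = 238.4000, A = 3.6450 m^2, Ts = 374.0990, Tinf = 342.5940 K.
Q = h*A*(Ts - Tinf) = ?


dT = 31.5050 K
Q = 238.4000 * 3.6450 * 31.5050 = 27376.8368 W

27376.8368 W


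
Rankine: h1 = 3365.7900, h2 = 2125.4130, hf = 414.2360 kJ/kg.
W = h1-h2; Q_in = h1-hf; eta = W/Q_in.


W = 1240.3770 kJ/kg
Q_in = 2951.5540 kJ/kg
eta = 0.4202 = 42.0245%

eta = 42.0245%


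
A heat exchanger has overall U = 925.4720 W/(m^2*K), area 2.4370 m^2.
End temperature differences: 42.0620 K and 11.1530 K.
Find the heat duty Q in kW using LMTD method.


LMTD = 23.2847 K
Q = 925.4720 * 2.4370 * 23.2847 = 52515.8151 W = 52.5158 kW

52.5158 kW


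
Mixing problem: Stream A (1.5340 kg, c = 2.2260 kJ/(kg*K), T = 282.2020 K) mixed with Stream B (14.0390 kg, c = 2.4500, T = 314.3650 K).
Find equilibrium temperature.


num = 11776.3877
den = 37.8102
Tf = 311.4603 K

311.4603 K


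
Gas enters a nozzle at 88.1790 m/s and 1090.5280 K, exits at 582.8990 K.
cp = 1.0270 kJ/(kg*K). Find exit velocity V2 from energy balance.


dT = 507.6290 K
2*cp*1000*dT = 1042669.9660
V1^2 = 7775.5360
V2 = sqrt(1050445.5020) = 1024.9124 m/s

1024.9124 m/s


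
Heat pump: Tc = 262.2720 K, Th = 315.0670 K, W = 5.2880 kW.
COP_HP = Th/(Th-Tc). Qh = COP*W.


COP = 315.0670 / 52.7950 = 5.9677
Qh = 5.9677 * 5.2880 = 31.5574 kW

COP = 5.9677, Qh = 31.5574 kW


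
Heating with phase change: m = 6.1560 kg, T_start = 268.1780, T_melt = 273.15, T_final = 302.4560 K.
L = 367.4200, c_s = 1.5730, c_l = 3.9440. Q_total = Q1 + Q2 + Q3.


Q1 (sensible, solid) = 6.1560 * 1.5730 * 4.9720 = 48.1458 kJ
Q2 (latent) = 6.1560 * 367.4200 = 2261.8375 kJ
Q3 (sensible, liquid) = 6.1560 * 3.9440 * 29.3060 = 711.5281 kJ
Q_total = 3021.5114 kJ

3021.5114 kJ


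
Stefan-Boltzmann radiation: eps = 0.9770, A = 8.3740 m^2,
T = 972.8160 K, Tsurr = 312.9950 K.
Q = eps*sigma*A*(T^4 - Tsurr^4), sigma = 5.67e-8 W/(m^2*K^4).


T^4 = 8.9562e+11
Tsurr^4 = 9.5973e+09
Q = 0.9770 * 5.67e-8 * 8.3740 * 8.8602e+11 = 411011.9490 W

411011.9490 W


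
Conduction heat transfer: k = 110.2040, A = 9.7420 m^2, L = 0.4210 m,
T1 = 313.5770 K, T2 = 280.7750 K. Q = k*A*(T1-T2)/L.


dT = 32.8020 K
Q = 110.2040 * 9.7420 * 32.8020 / 0.4210 = 83649.5698 W

83649.5698 W


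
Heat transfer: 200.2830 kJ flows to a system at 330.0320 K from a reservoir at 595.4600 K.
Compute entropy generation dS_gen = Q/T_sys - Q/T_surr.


dS_sys = 200.2830/330.0320 = 0.6069 kJ/K
dS_surr = -200.2830/595.4600 = -0.3364 kJ/K
dS_gen = 0.6069 - 0.3364 = 0.2705 kJ/K (irreversible)

dS_gen = 0.2705 kJ/K, irreversible


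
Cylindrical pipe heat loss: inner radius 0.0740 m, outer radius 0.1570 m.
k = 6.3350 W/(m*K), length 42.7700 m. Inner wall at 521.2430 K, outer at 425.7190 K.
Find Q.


dT = 95.5240 K
ln(ro/ri) = 0.7522
Q = 2*pi*6.3350*42.7700*95.5240 / 0.7522 = 216200.1769 W

216200.1769 W


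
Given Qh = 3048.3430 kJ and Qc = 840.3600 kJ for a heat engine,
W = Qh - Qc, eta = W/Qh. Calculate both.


W = 3048.3430 - 840.3600 = 2207.9830 kJ
eta = 2207.9830 / 3048.3430 = 0.7243 = 72.4322%

W = 2207.9830 kJ, eta = 72.4322%


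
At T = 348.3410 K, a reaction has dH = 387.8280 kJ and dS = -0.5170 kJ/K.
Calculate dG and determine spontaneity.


T*dS = 348.3410 * -0.5170 = -180.0923 kJ
dG = 387.8280 + 180.0923 = 567.9203 kJ (non-spontaneous)

dG = 567.9203 kJ, non-spontaneous


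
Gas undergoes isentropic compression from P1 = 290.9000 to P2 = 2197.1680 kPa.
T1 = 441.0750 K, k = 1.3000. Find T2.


(k-1)/k = 0.2308
(P2/P1)^exp = 1.5946
T2 = 441.0750 * 1.5946 = 703.3240 K

703.3240 K


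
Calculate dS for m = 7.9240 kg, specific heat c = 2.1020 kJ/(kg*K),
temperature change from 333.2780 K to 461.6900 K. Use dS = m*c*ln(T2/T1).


T2/T1 = 1.3853
ln(T2/T1) = 0.3259
dS = 7.9240 * 2.1020 * 0.3259 = 5.4285 kJ/K

5.4285 kJ/K


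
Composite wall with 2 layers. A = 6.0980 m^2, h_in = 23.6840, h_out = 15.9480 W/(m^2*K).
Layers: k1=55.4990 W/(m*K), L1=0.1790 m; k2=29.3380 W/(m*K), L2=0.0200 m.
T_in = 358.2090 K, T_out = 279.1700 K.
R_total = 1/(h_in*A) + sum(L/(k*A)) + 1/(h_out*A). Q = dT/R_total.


R_conv_in = 1/(23.6840*6.0980) = 0.0069
R_1 = 0.1790/(55.4990*6.0980) = 0.0005
R_2 = 0.0200/(29.3380*6.0980) = 0.0001
R_conv_out = 1/(15.9480*6.0980) = 0.0103
R_total = 0.0178 K/W
Q = 79.0390 / 0.0178 = 4428.6030 W

R_total = 0.0178 K/W, Q = 4428.6030 W


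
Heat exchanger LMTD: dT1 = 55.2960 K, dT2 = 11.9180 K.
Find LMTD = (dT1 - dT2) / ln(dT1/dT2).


dT1/dT2 = 4.6397
ln(dT1/dT2) = 1.5347
LMTD = 43.3780 / 1.5347 = 28.2657 K

28.2657 K


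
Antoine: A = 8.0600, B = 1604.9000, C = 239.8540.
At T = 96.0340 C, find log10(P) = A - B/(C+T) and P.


C+T = 335.8880
B/(C+T) = 4.7781
log10(P) = 8.0600 - 4.7781 = 3.2819
P = 10^3.2819 = 1913.8999 mmHg

1913.8999 mmHg


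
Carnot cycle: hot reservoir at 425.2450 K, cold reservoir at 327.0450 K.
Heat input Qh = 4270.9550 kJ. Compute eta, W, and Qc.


eta = 1 - 327.0450/425.2450 = 0.2309
W = 0.2309 * 4270.9550 = 986.2733 kJ
Qc = 4270.9550 - 986.2733 = 3284.6817 kJ

eta = 23.0926%, W = 986.2733 kJ, Qc = 3284.6817 kJ


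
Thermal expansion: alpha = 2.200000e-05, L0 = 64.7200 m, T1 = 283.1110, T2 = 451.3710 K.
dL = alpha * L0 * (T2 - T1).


dT = 168.2600 K
dL = 2.200000e-05 * 64.7200 * 168.2600 = 0.239575 m
L_final = 64.959575 m

dL = 0.239575 m


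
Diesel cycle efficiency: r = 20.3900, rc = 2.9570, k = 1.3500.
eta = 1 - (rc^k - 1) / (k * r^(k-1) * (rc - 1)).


r^(k-1) = 2.8727
rc^k = 4.3216
eta = 0.5623 = 56.2344%

56.2344%


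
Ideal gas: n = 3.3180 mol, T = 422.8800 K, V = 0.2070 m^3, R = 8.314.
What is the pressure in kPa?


P = nRT/V = 3.3180 * 8.314 * 422.8800 / 0.2070
= 11665.5051 / 0.2070 = 56355.0971 Pa = 56.3551 kPa

56.3551 kPa


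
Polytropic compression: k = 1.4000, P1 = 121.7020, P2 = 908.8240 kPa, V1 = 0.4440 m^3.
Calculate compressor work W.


(k-1)/k = 0.2857
(P2/P1)^exp = 1.7762
W = 3.5000 * 121.7020 * 0.4440 * (1.7762 - 1) = 146.7900 kJ

146.7900 kJ


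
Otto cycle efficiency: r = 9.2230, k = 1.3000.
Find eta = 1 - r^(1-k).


r^(k-1) = 1.9474
eta = 1 - 1/1.9474 = 0.4865 = 48.6502%

48.6502%


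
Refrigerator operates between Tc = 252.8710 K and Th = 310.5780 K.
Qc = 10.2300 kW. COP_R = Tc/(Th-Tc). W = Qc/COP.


COP = 252.8710 / 57.7070 = 4.3820
W = 10.2300 / 4.3820 = 2.3346 kW

COP = 4.3820, W = 2.3346 kW


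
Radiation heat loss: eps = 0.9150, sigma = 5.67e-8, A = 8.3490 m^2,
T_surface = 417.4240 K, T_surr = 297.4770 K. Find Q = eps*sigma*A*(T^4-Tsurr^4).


T^4 = 3.0361e+10
Tsurr^4 = 7.8309e+09
Q = 0.9150 * 5.67e-8 * 8.3490 * 2.2530e+10 = 9758.7106 W

9758.7106 W


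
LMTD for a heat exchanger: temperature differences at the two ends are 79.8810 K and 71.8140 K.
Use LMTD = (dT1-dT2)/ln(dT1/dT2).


dT1/dT2 = 1.1123
ln(dT1/dT2) = 0.1065
LMTD = 8.0670 / 0.1065 = 75.7759 K

75.7759 K


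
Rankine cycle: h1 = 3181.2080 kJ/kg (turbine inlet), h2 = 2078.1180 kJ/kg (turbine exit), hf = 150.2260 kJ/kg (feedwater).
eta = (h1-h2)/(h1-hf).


W = 1103.0900 kJ/kg
Q_in = 3030.9820 kJ/kg
eta = 0.3639 = 36.3938%

eta = 36.3938%


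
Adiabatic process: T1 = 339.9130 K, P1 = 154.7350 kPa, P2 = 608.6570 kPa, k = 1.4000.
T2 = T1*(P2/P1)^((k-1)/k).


(k-1)/k = 0.2857
(P2/P1)^exp = 1.4789
T2 = 339.9130 * 1.4789 = 502.6968 K

502.6968 K


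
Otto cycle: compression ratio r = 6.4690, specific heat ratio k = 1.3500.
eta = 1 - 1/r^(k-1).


r^(k-1) = 1.9222
eta = 1 - 1/1.9222 = 0.4798 = 47.9756%

47.9756%


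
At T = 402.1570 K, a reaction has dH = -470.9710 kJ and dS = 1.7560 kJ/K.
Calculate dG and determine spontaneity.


T*dS = 402.1570 * 1.7560 = 706.1877 kJ
dG = -470.9710 - 706.1877 = -1177.1587 kJ (spontaneous)

dG = -1177.1587 kJ, spontaneous


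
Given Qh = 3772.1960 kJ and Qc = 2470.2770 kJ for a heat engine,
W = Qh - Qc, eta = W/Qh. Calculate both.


W = 3772.1960 - 2470.2770 = 1301.9190 kJ
eta = 1301.9190 / 3772.1960 = 0.3451 = 34.5136%

W = 1301.9190 kJ, eta = 34.5136%


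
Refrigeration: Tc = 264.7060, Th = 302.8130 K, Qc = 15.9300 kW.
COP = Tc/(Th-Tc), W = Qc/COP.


COP = 264.7060 / 38.1070 = 6.9464
W = 15.9300 / 6.9464 = 2.2933 kW

COP = 6.9464, W = 2.2933 kW


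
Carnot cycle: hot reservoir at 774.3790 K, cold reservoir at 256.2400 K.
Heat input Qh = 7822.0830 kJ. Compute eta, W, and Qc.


eta = 1 - 256.2400/774.3790 = 0.6691
W = 0.6691 * 7822.0830 = 5233.7760 kJ
Qc = 7822.0830 - 5233.7760 = 2588.3070 kJ

eta = 66.9103%, W = 5233.7760 kJ, Qc = 2588.3070 kJ


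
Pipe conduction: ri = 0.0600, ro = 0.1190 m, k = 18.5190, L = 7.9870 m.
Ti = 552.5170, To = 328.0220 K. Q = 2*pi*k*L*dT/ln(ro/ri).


dT = 224.4950 K
ln(ro/ri) = 0.6848
Q = 2*pi*18.5190*7.9870*224.4950 / 0.6848 = 304675.3843 W

304675.3843 W


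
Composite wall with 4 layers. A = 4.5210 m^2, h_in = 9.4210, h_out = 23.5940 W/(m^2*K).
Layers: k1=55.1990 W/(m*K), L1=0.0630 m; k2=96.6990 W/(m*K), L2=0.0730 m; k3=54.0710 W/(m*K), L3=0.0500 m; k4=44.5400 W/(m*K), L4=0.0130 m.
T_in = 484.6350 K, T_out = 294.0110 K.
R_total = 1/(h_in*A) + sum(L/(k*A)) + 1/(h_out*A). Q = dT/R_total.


R_conv_in = 1/(9.4210*4.5210) = 0.0235
R_1 = 0.0630/(55.1990*4.5210) = 0.0003
R_2 = 0.0730/(96.6990*4.5210) = 0.0002
R_3 = 0.0500/(54.0710*4.5210) = 0.0002
R_4 = 0.0130/(44.5400*4.5210) = 6.4559e-05
R_conv_out = 1/(23.5940*4.5210) = 0.0094
R_total = 0.0335 K/W
Q = 190.6240 / 0.0335 = 5683.1830 W

R_total = 0.0335 K/W, Q = 5683.1830 W


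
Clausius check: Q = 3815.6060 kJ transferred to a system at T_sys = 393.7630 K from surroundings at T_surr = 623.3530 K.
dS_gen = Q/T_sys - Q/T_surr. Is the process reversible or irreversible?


dS_sys = 3815.6060/393.7630 = 9.6901 kJ/K
dS_surr = -3815.6060/623.3530 = -6.1211 kJ/K
dS_gen = 9.6901 - 6.1211 = 3.5690 kJ/K (irreversible)

dS_gen = 3.5690 kJ/K, irreversible


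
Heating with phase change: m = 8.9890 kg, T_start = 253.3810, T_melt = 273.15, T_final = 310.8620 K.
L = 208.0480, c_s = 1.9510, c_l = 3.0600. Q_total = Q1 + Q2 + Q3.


Q1 (sensible, solid) = 8.9890 * 1.9510 * 19.7690 = 346.6996 kJ
Q2 (latent) = 8.9890 * 208.0480 = 1870.1435 kJ
Q3 (sensible, liquid) = 8.9890 * 3.0600 * 37.7120 = 1037.3191 kJ
Q_total = 3254.1622 kJ

3254.1622 kJ


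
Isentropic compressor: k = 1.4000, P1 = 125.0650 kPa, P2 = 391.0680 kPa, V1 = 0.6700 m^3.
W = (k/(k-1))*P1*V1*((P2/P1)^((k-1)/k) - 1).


(k-1)/k = 0.2857
(P2/P1)^exp = 1.3850
W = 3.5000 * 125.0650 * 0.6700 * (1.3850 - 1) = 112.9231 kJ

112.9231 kJ


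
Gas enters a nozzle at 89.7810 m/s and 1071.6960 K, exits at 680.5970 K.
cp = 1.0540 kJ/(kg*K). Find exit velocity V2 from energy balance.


dT = 391.0990 K
2*cp*1000*dT = 824436.6920
V1^2 = 8060.6280
V2 = sqrt(832497.3200) = 912.4129 m/s

912.4129 m/s


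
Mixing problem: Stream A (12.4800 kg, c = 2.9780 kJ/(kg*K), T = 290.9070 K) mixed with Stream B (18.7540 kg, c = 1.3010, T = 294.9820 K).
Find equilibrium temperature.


num = 18008.9389
den = 61.5644
Tf = 292.5220 K

292.5220 K


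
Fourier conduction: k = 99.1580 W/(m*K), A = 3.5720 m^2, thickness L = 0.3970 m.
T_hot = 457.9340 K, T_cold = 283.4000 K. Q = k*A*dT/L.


dT = 174.5340 K
Q = 99.1580 * 3.5720 * 174.5340 / 0.3970 = 155714.3883 W

155714.3883 W


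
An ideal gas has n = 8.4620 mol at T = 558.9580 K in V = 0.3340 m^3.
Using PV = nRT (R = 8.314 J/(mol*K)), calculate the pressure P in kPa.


P = nRT/V = 8.4620 * 8.314 * 558.9580 / 0.3340
= 39324.4102 / 0.3340 = 117737.7550 Pa = 117.7378 kPa

117.7378 kPa


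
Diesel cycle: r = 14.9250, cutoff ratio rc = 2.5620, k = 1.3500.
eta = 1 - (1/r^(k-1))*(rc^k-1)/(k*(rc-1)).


r^(k-1) = 2.5756
rc^k = 3.5611
eta = 0.5284 = 52.8438%

52.8438%


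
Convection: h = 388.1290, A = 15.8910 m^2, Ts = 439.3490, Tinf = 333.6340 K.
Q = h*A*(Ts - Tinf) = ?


dT = 105.7150 K
Q = 388.1290 * 15.8910 * 105.7150 = 652024.5305 W

652024.5305 W


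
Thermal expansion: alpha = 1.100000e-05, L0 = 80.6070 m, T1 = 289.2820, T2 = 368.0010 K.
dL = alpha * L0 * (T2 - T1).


dT = 78.7190 K
dL = 1.100000e-05 * 80.6070 * 78.7190 = 0.069798 m
L_final = 80.676798 m

dL = 0.069798 m


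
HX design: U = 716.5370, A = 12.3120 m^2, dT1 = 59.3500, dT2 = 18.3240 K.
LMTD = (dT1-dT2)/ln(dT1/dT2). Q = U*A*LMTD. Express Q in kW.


LMTD = 34.9086 K
Q = 716.5370 * 12.3120 * 34.9086 = 307963.8034 W = 307.9638 kW

307.9638 kW


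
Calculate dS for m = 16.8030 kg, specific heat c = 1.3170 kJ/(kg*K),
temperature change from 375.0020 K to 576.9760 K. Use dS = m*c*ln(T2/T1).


T2/T1 = 1.5386
ln(T2/T1) = 0.4309
dS = 16.8030 * 1.3170 * 0.4309 = 9.5349 kJ/K

9.5349 kJ/K


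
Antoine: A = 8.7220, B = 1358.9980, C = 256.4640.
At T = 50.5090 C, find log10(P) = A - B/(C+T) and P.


C+T = 306.9730
B/(C+T) = 4.4271
log10(P) = 8.7220 - 4.4271 = 4.2949
P = 10^4.2949 = 19720.0069 mmHg

19720.0069 mmHg


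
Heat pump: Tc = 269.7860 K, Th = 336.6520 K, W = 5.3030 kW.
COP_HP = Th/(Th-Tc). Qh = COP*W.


COP = 336.6520 / 66.8660 = 5.0347
Qh = 5.0347 * 5.3030 = 26.6992 kW

COP = 5.0347, Qh = 26.6992 kW


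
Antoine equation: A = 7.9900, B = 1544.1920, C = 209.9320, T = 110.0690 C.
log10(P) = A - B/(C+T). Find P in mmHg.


C+T = 320.0010
B/(C+T) = 4.8256
log10(P) = 7.9900 - 4.8256 = 3.1644
P = 10^3.1644 = 1460.2092 mmHg

1460.2092 mmHg


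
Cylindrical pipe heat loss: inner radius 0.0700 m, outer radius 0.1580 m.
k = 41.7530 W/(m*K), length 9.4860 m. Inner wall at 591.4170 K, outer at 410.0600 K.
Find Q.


dT = 181.3570 K
ln(ro/ri) = 0.8141
Q = 2*pi*41.7530*9.4860*181.3570 / 0.8141 = 554379.7446 W

554379.7446 W


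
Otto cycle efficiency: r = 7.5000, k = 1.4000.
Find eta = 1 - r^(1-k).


r^(k-1) = 2.2388
eta = 1 - 1/2.2388 = 0.5533 = 55.3342%

55.3342%


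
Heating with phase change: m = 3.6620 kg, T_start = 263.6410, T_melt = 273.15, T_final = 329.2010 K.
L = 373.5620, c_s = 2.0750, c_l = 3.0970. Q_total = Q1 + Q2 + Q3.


Q1 (sensible, solid) = 3.6620 * 2.0750 * 9.5090 = 72.2556 kJ
Q2 (latent) = 3.6620 * 373.5620 = 1367.9840 kJ
Q3 (sensible, liquid) = 3.6620 * 3.0970 * 56.0510 = 635.6864 kJ
Q_total = 2075.9260 kJ

2075.9260 kJ


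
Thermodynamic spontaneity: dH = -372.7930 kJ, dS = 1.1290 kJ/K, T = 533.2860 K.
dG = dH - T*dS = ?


T*dS = 533.2860 * 1.1290 = 602.0799 kJ
dG = -372.7930 - 602.0799 = -974.8729 kJ (spontaneous)

dG = -974.8729 kJ, spontaneous


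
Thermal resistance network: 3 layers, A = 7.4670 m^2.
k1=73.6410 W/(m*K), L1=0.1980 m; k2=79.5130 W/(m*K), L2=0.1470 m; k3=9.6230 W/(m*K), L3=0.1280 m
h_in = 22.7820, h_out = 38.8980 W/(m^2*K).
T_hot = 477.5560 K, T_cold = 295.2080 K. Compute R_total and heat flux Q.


R_conv_in = 1/(22.7820*7.4670) = 0.0059
R_1 = 0.1980/(73.6410*7.4670) = 0.0004
R_2 = 0.1470/(79.5130*7.4670) = 0.0002
R_3 = 0.1280/(9.6230*7.4670) = 0.0018
R_conv_out = 1/(38.8980*7.4670) = 0.0034
R_total = 0.0117 K/W
Q = 182.3480 / 0.0117 = 15571.4672 W

R_total = 0.0117 K/W, Q = 15571.4672 W


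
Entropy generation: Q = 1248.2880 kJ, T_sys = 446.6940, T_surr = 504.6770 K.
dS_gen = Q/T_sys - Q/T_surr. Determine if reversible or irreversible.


dS_sys = 1248.2880/446.6940 = 2.7945 kJ/K
dS_surr = -1248.2880/504.6770 = -2.4734 kJ/K
dS_gen = 2.7945 - 2.4734 = 0.3211 kJ/K (irreversible)

dS_gen = 0.3211 kJ/K, irreversible


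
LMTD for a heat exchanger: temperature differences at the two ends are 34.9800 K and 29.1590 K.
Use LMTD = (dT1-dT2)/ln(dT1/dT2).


dT1/dT2 = 1.1996
ln(dT1/dT2) = 0.1820
LMTD = 5.8210 / 0.1820 = 31.9813 K

31.9813 K


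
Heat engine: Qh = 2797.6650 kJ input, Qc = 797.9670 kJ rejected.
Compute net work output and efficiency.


W = 2797.6650 - 797.9670 = 1999.6980 kJ
eta = 1999.6980 / 2797.6650 = 0.7148 = 71.4774%

W = 1999.6980 kJ, eta = 71.4774%


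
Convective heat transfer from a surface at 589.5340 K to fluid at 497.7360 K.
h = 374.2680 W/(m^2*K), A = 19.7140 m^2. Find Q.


dT = 91.7980 K
Q = 374.2680 * 19.7140 * 91.7980 = 677314.9599 W

677314.9599 W


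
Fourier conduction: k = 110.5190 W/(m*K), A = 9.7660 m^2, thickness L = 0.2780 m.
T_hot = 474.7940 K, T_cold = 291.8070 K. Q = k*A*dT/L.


dT = 182.9870 K
Q = 110.5190 * 9.7660 * 182.9870 / 0.2780 = 710442.7846 W

710442.7846 W


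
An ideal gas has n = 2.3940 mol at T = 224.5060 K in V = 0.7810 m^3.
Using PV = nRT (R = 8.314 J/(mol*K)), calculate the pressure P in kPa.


P = nRT/V = 2.3940 * 8.314 * 224.5060 / 0.7810
= 4468.5037 / 0.7810 = 5721.5156 Pa = 5.7215 kPa

5.7215 kPa


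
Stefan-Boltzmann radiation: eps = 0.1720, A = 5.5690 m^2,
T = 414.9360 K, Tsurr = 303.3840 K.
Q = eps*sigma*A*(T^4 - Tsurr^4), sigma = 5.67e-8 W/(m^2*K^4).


T^4 = 2.9643e+10
Tsurr^4 = 8.4717e+09
Q = 0.1720 * 5.67e-8 * 5.5690 * 2.1171e+10 = 1149.8454 W

1149.8454 W


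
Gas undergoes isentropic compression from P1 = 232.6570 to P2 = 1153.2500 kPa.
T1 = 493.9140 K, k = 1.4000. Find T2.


(k-1)/k = 0.2857
(P2/P1)^exp = 1.5799
T2 = 493.9140 * 1.5799 = 780.3366 K

780.3366 K


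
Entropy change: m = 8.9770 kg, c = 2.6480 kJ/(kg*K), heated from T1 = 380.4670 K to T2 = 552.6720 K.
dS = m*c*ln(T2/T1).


T2/T1 = 1.4526
ln(T2/T1) = 0.3734
dS = 8.9770 * 2.6480 * 0.3734 = 8.8753 kJ/K

8.8753 kJ/K


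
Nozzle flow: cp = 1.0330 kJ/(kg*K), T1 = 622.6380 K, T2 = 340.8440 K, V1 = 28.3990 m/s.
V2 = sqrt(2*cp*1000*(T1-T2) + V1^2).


dT = 281.7940 K
2*cp*1000*dT = 582186.4040
V1^2 = 806.5032
V2 = sqrt(582992.9072) = 763.5397 m/s

763.5397 m/s


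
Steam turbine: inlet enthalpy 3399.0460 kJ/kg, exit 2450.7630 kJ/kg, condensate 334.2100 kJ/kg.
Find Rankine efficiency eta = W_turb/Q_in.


W = 948.2830 kJ/kg
Q_in = 3064.8360 kJ/kg
eta = 0.3094 = 30.9407%

eta = 30.9407%


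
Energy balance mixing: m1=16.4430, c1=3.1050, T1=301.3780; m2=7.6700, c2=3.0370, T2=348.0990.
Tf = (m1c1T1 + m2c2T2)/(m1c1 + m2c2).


num = 23495.5540
den = 74.3493
Tf = 316.0158 K

316.0158 K


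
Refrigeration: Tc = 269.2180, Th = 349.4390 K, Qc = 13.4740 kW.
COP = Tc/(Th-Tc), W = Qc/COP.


COP = 269.2180 / 80.2210 = 3.3560
W = 13.4740 / 3.3560 = 4.0150 kW

COP = 3.3560, W = 4.0150 kW


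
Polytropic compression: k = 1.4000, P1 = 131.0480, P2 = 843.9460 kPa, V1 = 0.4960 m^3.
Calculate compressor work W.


(k-1)/k = 0.2857
(P2/P1)^exp = 1.7026
W = 3.5000 * 131.0480 * 0.4960 * (1.7026 - 1) = 159.8385 kJ

159.8385 kJ


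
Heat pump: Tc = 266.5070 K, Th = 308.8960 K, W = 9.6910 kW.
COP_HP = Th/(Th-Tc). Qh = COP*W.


COP = 308.8960 / 42.3890 = 7.2872
Qh = 7.2872 * 9.6910 = 70.6200 kW

COP = 7.2872, Qh = 70.6200 kW


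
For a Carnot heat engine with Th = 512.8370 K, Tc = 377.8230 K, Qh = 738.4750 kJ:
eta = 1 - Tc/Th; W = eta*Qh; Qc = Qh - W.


eta = 1 - 377.8230/512.8370 = 0.2633
W = 0.2633 * 738.4750 = 194.4175 kJ
Qc = 738.4750 - 194.4175 = 544.0575 kJ

eta = 26.3269%, W = 194.4175 kJ, Qc = 544.0575 kJ


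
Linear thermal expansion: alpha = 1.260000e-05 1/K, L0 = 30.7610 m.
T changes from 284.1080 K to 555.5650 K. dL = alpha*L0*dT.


dT = 271.4570 K
dL = 1.260000e-05 * 30.7610 * 271.4570 = 0.105214 m
L_final = 30.866214 m

dL = 0.105214 m


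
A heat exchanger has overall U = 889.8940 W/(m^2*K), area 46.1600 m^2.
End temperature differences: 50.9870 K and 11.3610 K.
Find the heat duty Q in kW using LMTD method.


LMTD = 26.3930 K
Q = 889.8940 * 46.1600 * 26.3930 = 1084157.6914 W = 1084.1577 kW

1084.1577 kW


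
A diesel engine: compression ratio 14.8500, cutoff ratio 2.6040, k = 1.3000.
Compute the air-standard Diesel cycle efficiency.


r^(k-1) = 2.2466
rc^k = 3.4700
eta = 0.4727 = 47.2726%

47.2726%


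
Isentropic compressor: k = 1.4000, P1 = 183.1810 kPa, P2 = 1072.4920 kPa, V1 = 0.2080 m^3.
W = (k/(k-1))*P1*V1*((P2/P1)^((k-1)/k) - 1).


(k-1)/k = 0.2857
(P2/P1)^exp = 1.6569
W = 3.5000 * 183.1810 * 0.2080 * (1.6569 - 1) = 87.5980 kJ

87.5980 kJ


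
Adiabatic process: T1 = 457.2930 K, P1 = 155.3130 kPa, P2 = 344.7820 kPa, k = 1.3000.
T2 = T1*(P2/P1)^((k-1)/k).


(k-1)/k = 0.2308
(P2/P1)^exp = 1.2021
T2 = 457.2930 * 1.2021 = 549.6907 K

549.6907 K


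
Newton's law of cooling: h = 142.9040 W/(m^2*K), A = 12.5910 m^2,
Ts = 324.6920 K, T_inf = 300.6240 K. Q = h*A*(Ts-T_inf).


dT = 24.0680 K
Q = 142.9040 * 12.5910 * 24.0680 = 43305.6550 W

43305.6550 W


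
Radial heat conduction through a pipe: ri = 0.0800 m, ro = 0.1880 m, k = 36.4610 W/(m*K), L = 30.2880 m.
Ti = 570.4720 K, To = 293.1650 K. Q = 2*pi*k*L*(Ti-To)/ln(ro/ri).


dT = 277.3070 K
ln(ro/ri) = 0.8544
Q = 2*pi*36.4610*30.2880*277.3070 / 0.8544 = 2252012.7356 W

2252012.7356 W


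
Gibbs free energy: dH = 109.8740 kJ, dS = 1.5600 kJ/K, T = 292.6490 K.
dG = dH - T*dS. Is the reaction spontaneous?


T*dS = 292.6490 * 1.5600 = 456.5324 kJ
dG = 109.8740 - 456.5324 = -346.6584 kJ (spontaneous)

dG = -346.6584 kJ, spontaneous


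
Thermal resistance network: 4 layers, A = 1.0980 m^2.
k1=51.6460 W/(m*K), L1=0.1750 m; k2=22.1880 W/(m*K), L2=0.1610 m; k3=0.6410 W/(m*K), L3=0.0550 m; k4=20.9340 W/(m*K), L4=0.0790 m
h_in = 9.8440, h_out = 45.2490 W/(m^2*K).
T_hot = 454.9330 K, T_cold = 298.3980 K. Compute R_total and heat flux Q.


R_conv_in = 1/(9.8440*1.0980) = 0.0925
R_1 = 0.1750/(51.6460*1.0980) = 0.0031
R_2 = 0.1610/(22.1880*1.0980) = 0.0066
R_3 = 0.0550/(0.6410*1.0980) = 0.0781
R_4 = 0.0790/(20.9340*1.0980) = 0.0034
R_conv_out = 1/(45.2490*1.0980) = 0.0201
R_total = 0.2039 K/W
Q = 156.5350 / 0.2039 = 767.6215 W

R_total = 0.2039 K/W, Q = 767.6215 W


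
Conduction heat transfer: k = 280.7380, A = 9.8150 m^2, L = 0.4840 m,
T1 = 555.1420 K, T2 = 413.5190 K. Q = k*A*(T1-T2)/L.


dT = 141.6230 K
Q = 280.7380 * 9.8150 * 141.6230 / 0.4840 = 806268.9474 W

806268.9474 W


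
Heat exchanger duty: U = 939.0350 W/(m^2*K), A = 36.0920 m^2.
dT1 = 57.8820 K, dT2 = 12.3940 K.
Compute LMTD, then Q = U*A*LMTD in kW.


LMTD = 29.5148 K
Q = 939.0350 * 36.0920 * 29.5148 = 1000304.6079 W = 1000.3046 kW

1000.3046 kW


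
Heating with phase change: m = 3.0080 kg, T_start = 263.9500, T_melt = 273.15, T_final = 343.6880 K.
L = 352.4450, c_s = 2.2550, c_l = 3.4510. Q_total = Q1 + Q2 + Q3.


Q1 (sensible, solid) = 3.0080 * 2.2550 * 9.2000 = 62.4040 kJ
Q2 (latent) = 3.0080 * 352.4450 = 1060.1546 kJ
Q3 (sensible, liquid) = 3.0080 * 3.4510 * 70.5380 = 732.2273 kJ
Q_total = 1854.7859 kJ

1854.7859 kJ


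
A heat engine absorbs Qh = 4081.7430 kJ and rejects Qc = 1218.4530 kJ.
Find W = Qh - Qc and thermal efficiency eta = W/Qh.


W = 4081.7430 - 1218.4530 = 2863.2900 kJ
eta = 2863.2900 / 4081.7430 = 0.7015 = 70.1487%

W = 2863.2900 kJ, eta = 70.1487%


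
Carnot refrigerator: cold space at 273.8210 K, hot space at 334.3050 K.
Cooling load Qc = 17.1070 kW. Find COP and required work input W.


COP = 273.8210 / 60.4840 = 4.5272
W = 17.1070 / 4.5272 = 3.7787 kW

COP = 4.5272, W = 3.7787 kW
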